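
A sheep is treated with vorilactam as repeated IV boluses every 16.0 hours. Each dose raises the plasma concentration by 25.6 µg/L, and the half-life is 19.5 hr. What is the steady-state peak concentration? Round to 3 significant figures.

k = ln 2 / 19.5 = 0.03555 hr⁻¹
Fraction remaining after one interval: e^(−kτ) = e^(−0.03555 × 16.0) = 0.5662
R = 1 / (1 − 0.5662) = 2.305
Css,max = 25.6 × 2.305 ≈ 59.0 µg/L

59.0 µg/L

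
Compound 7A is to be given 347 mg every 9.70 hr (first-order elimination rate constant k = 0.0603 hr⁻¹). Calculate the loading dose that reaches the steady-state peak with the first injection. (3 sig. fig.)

Accumulation ratio R = 1 / (1 − e^(−kτ)) = 1 / (1 − e^(−0.06030×9.70)) = 1 / (1 − 0.5572) = 2.258
Loading dose = maintenance dose × R = 347 × 2.258 ≈ 784 mg

784 mg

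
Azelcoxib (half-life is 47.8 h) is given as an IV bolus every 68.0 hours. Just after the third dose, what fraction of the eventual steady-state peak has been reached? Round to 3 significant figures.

0.948

k = ln 2 / 47.8 = 0.01450 h⁻¹
f_n = 1 − e^(−nkτ) = 1 − e^(−3 × 0.01450 × 68.0) = 1 − e^(−2.958) = 1 − 0.05191 ≈ 0.948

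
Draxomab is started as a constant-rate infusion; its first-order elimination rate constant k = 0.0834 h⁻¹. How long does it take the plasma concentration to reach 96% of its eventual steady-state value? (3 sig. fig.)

f = 1 − e^(−kt)  ⇒  t = −ln(1 − f) / k
t = −ln(1 − 0.96) / 0.08340 = 3.219 / 0.08340 ≈ 38.6 hours

38.6 hours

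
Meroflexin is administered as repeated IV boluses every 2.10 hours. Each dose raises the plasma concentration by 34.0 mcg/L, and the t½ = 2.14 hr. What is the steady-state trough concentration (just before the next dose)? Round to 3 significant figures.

k = ln 2 / 2.14 = 0.3239 hr⁻¹
Fraction remaining after one interval: e^(−kτ) = e^(−0.3239 × 2.10) = 0.5065
R = 1 / (1 − 0.5065) = 2.026
Css,max = 34.0 × 2.026 = 68.90 mcg/L
Css,min = Css,max × e^(−kτ) = 68.90 × 0.5065 ≈ 34.9 mcg/L

34.9 mcg/L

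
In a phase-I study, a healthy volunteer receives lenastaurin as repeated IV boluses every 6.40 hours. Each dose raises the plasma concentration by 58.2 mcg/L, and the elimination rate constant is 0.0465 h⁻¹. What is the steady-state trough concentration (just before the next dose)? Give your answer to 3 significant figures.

Fraction remaining after one interval: e^(−kτ) = e^(−0.04650 × 6.40) = 0.7426
R = 1 / (1 − 0.7426) = 3.885
Css,max = 58.2 × 3.885 = 226.1 mcg/L
Css,min = Css,max × e^(−kτ) = 226.1 × 0.7426 ≈ 168 mcg/L

168 mcg/L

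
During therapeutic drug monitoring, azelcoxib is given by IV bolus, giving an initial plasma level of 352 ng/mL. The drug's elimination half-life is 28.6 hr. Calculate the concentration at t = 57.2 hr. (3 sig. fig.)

88.0 ng/mL

k = ln 2 / 28.6 = 0.02424 hr⁻¹
C(t) = C₀ e^(−kt) = 352 × e^(−0.02424 × 57.2) = 352 × e^(−1.386) = 352 × 0.2500 ≈ 88.0 ng/mL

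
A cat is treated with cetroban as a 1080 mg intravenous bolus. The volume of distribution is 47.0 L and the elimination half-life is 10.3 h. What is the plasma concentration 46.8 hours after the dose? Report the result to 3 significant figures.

0.985 µg/mL

C₀ = dose / V = 1080 / 47.0 = 22.98 µg/mL
k = ln 2 / 10.3 = 0.06730 h⁻¹
C(t) = C₀ e^(−kt) = 22.98 × e^(−0.06730 × 46.8) = 22.98 × e^(−3.149) = 22.98 × 0.04288 ≈ 0.985 µg/mL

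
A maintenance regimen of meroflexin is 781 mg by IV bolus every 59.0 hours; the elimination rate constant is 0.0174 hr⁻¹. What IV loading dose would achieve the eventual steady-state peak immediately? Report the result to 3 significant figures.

1220 mg

Accumulation ratio R = 1 / (1 − e^(−kτ)) = 1 / (1 − e^(−0.01740×59.0)) = 1 / (1 − 0.3582) = 1.558
Loading dose = maintenance dose × R = 781 × 1.558 ≈ 1220 mg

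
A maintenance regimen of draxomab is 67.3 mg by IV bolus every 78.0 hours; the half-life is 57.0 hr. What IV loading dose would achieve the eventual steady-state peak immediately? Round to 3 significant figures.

k = ln 2 / 57.0 = 0.01216 hr⁻¹
Accumulation ratio R = 1 / (1 − e^(−kτ)) = 1 / (1 − e^(−0.01216×78.0)) = 1 / (1 − 0.3873) = 1.632
Loading dose = maintenance dose × R = 67.3 × 1.632 ≈ 110 mg

110 mg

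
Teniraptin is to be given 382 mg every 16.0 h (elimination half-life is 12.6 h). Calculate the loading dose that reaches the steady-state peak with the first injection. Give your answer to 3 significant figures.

k = ln 2 / 12.6 = 0.05501 h⁻¹
Accumulation ratio R = 1 / (1 − e^(−kτ)) = 1 / (1 − e^(−0.05501×16.0)) = 1 / (1 − 0.4147) = 1.709
Loading dose = maintenance dose × R = 382 × 1.709 ≈ 653 mg

653 mg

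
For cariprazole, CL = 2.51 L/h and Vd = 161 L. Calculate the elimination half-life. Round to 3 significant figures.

k = CL / V = 2.51 / 161 = 0.01559 h⁻¹
t½ = ln 2 / k = ln 2 / 0.01559 ≈ 44.5 hours

44.5 hours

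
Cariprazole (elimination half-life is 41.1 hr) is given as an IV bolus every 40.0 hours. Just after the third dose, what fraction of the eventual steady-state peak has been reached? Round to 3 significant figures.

k = ln 2 / 41.1 = 0.01686 hr⁻¹
f_n = 1 − e^(−nkτ) = 1 − e^(−3 × 0.01686 × 40.0) = 1 − e^(−2.024) = 1 − 0.1322 ≈ 0.868

0.868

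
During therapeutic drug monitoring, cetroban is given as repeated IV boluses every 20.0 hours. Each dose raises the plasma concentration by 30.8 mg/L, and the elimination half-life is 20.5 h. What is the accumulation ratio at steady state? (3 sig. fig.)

2.03

k = ln 2 / 20.5 = 0.03381 h⁻¹
Fraction remaining after one interval: e^(−kτ) = e^(−0.03381 × 20.0) = 0.5085
R = 1 / (1 − 0.5085) = 1 / 0.4915 ≈ 2.03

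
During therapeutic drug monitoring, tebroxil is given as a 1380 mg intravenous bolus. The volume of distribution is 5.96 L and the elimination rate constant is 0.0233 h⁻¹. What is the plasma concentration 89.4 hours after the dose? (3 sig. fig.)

28.8 mg/L

C₀ = dose / V = 1380 / 5.96 = 231.5 mg/L
C(t) = C₀ e^(−kt) = 231.5 × e^(−0.02330 × 89.4) = 231.5 × e^(−2.083) = 231.5 × 0.1246 ≈ 28.8 mg/L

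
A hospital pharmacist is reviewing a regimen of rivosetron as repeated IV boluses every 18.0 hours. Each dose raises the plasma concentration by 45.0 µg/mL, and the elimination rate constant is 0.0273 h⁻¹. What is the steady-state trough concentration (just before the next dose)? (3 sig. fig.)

70.9 µg/mL

Fraction remaining after one interval: e^(−kτ) = e^(−0.02730 × 18.0) = 0.6118
R = 1 / (1 − 0.6118) = 2.576
Css,max = 45.0 × 2.576 = 115.9 µg/mL
Css,min = Css,max × e^(−kτ) = 115.9 × 0.6118 ≈ 70.9 µg/mL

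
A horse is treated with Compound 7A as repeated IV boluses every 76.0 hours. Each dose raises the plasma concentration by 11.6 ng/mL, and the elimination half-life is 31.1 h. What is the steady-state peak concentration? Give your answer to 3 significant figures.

14.2 ng/mL

k = ln 2 / 31.1 = 0.02229 h⁻¹
Fraction remaining after one interval: e^(−kτ) = e^(−0.02229 × 76.0) = 0.1838
R = 1 / (1 − 0.1838) = 1.225
Css,max = 11.6 × 1.225 ≈ 14.2 ng/mL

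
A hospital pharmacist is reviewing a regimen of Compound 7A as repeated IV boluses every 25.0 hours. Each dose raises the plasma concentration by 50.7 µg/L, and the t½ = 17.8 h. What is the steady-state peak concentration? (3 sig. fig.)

k = ln 2 / 17.8 = 0.03894 h⁻¹
Fraction remaining after one interval: e^(−kτ) = e^(−0.03894 × 25.0) = 0.3778
R = 1 / (1 − 0.3778) = 1.607
Css,max = 50.7 × 1.607 ≈ 81.5 µg/L

81.5 µg/L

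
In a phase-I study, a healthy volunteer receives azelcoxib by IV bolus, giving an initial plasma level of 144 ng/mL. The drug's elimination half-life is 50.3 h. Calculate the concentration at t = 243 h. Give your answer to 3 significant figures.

k = ln 2 / 50.3 = 0.01378 h⁻¹
243 h is 4.831 half-lives, so C = 144 × (1/2)^4.831 = 144 × 0.03513 ≈ 5.06 ng/mL

5.06 ng/mL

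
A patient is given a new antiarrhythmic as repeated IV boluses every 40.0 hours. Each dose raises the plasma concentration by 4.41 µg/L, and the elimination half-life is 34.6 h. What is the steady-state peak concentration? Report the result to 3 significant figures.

8.00 µg/L

k = ln 2 / 34.6 = 0.02003 h⁻¹
Fraction remaining after one interval: e^(−kτ) = e^(−0.02003 × 40.0) = 0.4487
R = 1 / (1 − 0.4487) = 1.814
Css,max = 4.41 × 1.814 ≈ 8.00 µg/L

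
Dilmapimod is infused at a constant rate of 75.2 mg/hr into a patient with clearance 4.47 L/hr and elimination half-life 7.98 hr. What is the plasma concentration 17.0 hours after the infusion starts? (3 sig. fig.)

Css = rate / CL = 75.2 / 4.47 = 16.82 µg/mL
k = ln 2 / 7.98 = 0.08686 hr⁻¹
C(t) = Css (1 − e^(−kt)) = 16.82 × (1 − e^(−1.477)) = 16.82 × 0.7716 ≈ 13.0 µg/mL

13.0 µg/mL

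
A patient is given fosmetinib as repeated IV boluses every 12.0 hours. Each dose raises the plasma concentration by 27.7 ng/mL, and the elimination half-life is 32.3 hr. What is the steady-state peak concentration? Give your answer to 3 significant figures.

k = ln 2 / 32.3 = 0.02146 hr⁻¹
Fraction remaining after one interval: e^(−kτ) = e^(−0.02146 × 12.0) = 0.7730
R = 1 / (1 − 0.7730) = 4.405
Css,max = 27.7 × 4.405 ≈ 122 ng/mL

122 ng/mL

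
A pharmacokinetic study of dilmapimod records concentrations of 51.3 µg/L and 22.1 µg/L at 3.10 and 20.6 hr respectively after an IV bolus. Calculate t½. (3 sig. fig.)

k = ln(C₁/C₂) / (t₂ − t₁) = ln(51.3/22.1) / (20.6 − 3.10)
  = 0.8421 / 17.50 = 0.04812 hr⁻¹
t½ = ln 2 / k = ln 2 / 0.04812 ≈ 14.4 hours

14.4 hours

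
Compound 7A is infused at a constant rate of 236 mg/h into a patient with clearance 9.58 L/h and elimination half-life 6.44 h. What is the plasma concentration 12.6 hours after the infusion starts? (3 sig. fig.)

Css = rate / CL = 236 / 9.58 = 24.63 mg/L
k = ln 2 / 6.44 = 0.1076 h⁻¹
C(t) = Css (1 − e^(−kt)) = 24.63 × (1 − e^(−1.356)) = 24.63 × 0.7424 ≈ 18.3 mg/L

18.3 mg/L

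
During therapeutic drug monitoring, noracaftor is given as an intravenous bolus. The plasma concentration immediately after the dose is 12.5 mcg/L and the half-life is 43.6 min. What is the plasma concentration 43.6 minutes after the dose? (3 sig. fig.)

k = ln 2 / 43.6 = 0.01590 min⁻¹
C(t) = C₀ e^(−kt) = 12.5 × e^(−0.01590 × 43.6) = 12.5 × e^(−0.6931) = 12.5 × 0.5000 ≈ 6.25 mcg/L

6.25 mcg/L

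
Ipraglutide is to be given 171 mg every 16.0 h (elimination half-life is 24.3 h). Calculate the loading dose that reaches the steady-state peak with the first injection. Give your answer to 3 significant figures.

k = ln 2 / 24.3 = 0.02852 h⁻¹
Accumulation ratio R = 1 / (1 − e^(−kτ)) = 1 / (1 − e^(−0.02852×16.0)) = 1 / (1 − 0.6336) = 2.729
Loading dose = maintenance dose × R = 171 × 2.729 ≈ 467 mg

467 mg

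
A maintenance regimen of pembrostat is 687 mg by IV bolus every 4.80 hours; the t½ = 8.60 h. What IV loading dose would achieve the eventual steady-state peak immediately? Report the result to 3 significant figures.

k = ln 2 / 8.60 = 0.08060 h⁻¹
Accumulation ratio R = 1 / (1 − e^(−kτ)) = 1 / (1 − e^(−0.08060×4.80)) = 1 / (1 − 0.6792) = 3.117
Loading dose = maintenance dose × R = 687 × 3.117 ≈ 2140 mg

2140 mg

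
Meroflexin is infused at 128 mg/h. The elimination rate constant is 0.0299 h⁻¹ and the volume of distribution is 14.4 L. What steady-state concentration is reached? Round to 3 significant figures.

297 µg/mL

CL = k · V = 0.0299 × 14.4 = 0.4306 L/h
Css = rate / CL = 128 / 0.4306 ≈ 297 µg/mL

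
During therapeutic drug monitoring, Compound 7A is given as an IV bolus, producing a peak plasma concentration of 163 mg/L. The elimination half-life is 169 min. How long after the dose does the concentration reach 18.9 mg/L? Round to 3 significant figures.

525 minutes

k = ln 2 / 169 = 0.004101 min⁻¹
C(t) = C₀ e^(−kt)  ⇒  t = ln(C₀/C) / k
t = ln(163/18.9) / 0.004101 = 2.155 / 0.004101 ≈ 525 minutes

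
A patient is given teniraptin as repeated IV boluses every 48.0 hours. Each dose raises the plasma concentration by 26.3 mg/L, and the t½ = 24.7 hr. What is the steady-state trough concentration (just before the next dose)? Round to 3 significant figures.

k = ln 2 / 24.7 = 0.02806 hr⁻¹
Fraction remaining after one interval: e^(−kτ) = e^(−0.02806 × 48.0) = 0.2600
R = 1 / (1 − 0.2600) = 1.351
Css,max = 26.3 × 1.351 = 35.54 mg/L
Css,min = Css,max × e^(−kτ) = 35.54 × 0.2600 ≈ 9.24 mg/L

9.24 mg/L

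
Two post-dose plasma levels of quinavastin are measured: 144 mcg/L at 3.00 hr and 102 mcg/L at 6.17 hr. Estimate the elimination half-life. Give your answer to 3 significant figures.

k = ln(C₁/C₂) / (t₂ − t₁) = ln(144/102) / (6.17 − 3.00)
  = 0.3448 / 3.170 = 0.1088 hr⁻¹
t½ = ln 2 / k = ln 2 / 0.1088 ≈ 6.37 hours

6.37 hours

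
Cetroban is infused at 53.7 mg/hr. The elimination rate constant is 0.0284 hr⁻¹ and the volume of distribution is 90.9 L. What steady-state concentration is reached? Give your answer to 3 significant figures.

20.8 µg/mL

CL = k · V = 0.0284 × 90.9 = 2.582 L/hr
Css = rate / CL = 53.7 / 2.582 ≈ 20.8 µg/mL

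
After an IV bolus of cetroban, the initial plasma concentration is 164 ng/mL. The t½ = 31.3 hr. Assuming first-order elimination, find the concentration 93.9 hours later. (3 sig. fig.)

k = ln 2 / 31.3 = 0.02215 hr⁻¹
C(t) = C₀ e^(−kt) = 164 × e^(−0.02215 × 93.9) = 164 × e^(−2.079) = 164 × 0.1250 ≈ 20.5 ng/mL

20.5 ng/mL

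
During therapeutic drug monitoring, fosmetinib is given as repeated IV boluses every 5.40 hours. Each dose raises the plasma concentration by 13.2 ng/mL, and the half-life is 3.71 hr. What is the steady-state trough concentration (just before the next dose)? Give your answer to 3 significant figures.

k = ln 2 / 3.71 = 0.1868 hr⁻¹
Fraction remaining after one interval: e^(−kτ) = e^(−0.1868 × 5.40) = 0.3646
R = 1 / (1 − 0.3646) = 1.574
Css,max = 13.2 × 1.574 = 20.78 ng/mL
Css,min = Css,max × e^(−kτ) = 20.78 × 0.3646 ≈ 7.58 ng/mL

7.58 ng/mL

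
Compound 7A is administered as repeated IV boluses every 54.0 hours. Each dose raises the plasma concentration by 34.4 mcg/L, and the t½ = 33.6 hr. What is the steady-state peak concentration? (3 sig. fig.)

k = ln 2 / 33.6 = 0.02063 hr⁻¹
Fraction remaining after one interval: e^(−kτ) = e^(−0.02063 × 54.0) = 0.3282
R = 1 / (1 − 0.3282) = 1.489
Css,max = 34.4 × 1.489 ≈ 51.2 mcg/L

51.2 mcg/L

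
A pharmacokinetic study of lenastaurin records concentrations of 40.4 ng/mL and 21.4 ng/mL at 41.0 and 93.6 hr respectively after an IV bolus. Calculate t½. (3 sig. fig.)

57.4 hours

k = ln(C₁/C₂) / (t₂ − t₁) = ln(40.4/21.4) / (93.6 − 41.0)
  = 0.6354 / 52.60 = 0.01208 hr⁻¹
t½ = ln 2 / k = ln 2 / 0.01208 ≈ 57.4 hours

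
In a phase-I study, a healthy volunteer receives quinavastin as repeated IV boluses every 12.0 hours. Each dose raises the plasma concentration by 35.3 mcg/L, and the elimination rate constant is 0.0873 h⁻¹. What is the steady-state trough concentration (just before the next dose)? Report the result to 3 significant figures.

19.1 mcg/L

Fraction remaining after one interval: e^(−kτ) = e^(−0.08730 × 12.0) = 0.3508
R = 1 / (1 − 0.3508) = 1.540
Css,max = 35.3 × 1.540 = 54.37 mcg/L
Css,min = Css,max × e^(−kτ) = 54.37 × 0.3508 ≈ 19.1 mcg/L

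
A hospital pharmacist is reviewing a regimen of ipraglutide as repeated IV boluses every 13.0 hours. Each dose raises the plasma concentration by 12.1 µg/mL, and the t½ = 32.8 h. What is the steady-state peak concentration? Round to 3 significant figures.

50.4 µg/mL

k = ln 2 / 32.8 = 0.02113 h⁻¹
Fraction remaining after one interval: e^(−kτ) = e^(−0.02113 × 13.0) = 0.7598
R = 1 / (1 − 0.7598) = 4.163
Css,max = 12.1 × 4.163 ≈ 50.4 µg/mL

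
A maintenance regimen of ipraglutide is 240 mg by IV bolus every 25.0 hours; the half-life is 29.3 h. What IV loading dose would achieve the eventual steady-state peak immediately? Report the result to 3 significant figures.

538 mg

k = ln 2 / 29.3 = 0.02366 h⁻¹
Accumulation ratio R = 1 / (1 − e^(−kτ)) = 1 / (1 − e^(−0.02366×25.0)) = 1 / (1 − 0.5535) = 2.240
Loading dose = maintenance dose × R = 240 × 2.240 ≈ 538 mg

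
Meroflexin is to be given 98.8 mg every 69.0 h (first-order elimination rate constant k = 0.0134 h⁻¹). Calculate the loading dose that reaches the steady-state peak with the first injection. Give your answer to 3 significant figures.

Accumulation ratio R = 1 / (1 − e^(−kτ)) = 1 / (1 − e^(−0.01340×69.0)) = 1 / (1 − 0.3967) = 1.658
Loading dose = maintenance dose × R = 98.8 × 1.658 ≈ 164 mg

164 mg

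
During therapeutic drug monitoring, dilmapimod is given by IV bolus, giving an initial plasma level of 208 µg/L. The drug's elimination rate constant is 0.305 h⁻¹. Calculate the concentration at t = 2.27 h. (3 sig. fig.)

104 µg/L

C(t) = C₀ e^(−kt) = 208 × e^(−0.3050 × 2.27) = 208 × e^(−0.6924) = 208 × 0.5004 ≈ 104 µg/L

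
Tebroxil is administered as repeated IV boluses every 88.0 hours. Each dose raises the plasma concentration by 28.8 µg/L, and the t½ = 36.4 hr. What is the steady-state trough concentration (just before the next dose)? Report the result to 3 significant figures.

6.63 µg/L

k = ln 2 / 36.4 = 0.01904 hr⁻¹
Fraction remaining after one interval: e^(−kτ) = e^(−0.01904 × 88.0) = 0.1872
R = 1 / (1 − 0.1872) = 1.230
Css,max = 28.8 × 1.230 = 35.43 µg/L
Css,min = Css,max × e^(−kτ) = 35.43 × 0.1872 ≈ 6.63 µg/L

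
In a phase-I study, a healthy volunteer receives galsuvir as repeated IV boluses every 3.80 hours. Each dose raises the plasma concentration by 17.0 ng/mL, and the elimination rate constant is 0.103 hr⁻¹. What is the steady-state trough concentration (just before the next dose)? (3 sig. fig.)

Fraction remaining after one interval: e^(−kτ) = e^(−0.1030 × 3.80) = 0.6761
R = 1 / (1 − 0.6761) = 3.087
Css,max = 17.0 × 3.087 = 52.49 ng/mL
Css,min = Css,max × e^(−kτ) = 52.49 × 0.6761 ≈ 35.5 ng/mL

35.5 ng/mL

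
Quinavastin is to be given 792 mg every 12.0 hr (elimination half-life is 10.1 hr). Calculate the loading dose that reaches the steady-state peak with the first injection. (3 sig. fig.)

1410 mg

k = ln 2 / 10.1 = 0.06863 hr⁻¹
Accumulation ratio R = 1 / (1 − e^(−kτ)) = 1 / (1 − e^(−0.06863×12.0)) = 1 / (1 − 0.4389) = 1.782
Loading dose = maintenance dose × R = 792 × 1.782 ≈ 1410 mg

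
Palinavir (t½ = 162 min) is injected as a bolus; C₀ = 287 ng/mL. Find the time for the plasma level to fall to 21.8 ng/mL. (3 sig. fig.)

k = ln 2 / 162 = 0.004279 min⁻¹
C(t) = C₀ e^(−kt)  ⇒  t = ln(C₀/C) / k
t = ln(287/21.8) / 0.004279 = 2.578 / 0.004279 ≈ 602 minutes

602 minutes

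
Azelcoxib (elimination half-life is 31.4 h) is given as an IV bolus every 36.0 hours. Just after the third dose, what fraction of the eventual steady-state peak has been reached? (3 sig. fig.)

k = ln 2 / 31.4 = 0.02207 h⁻¹
f_n = 1 − e^(−nkτ) = 1 − e^(−3 × 0.02207 × 36.0) = 1 − e^(−2.384) = 1 − 0.09217 ≈ 0.908

0.908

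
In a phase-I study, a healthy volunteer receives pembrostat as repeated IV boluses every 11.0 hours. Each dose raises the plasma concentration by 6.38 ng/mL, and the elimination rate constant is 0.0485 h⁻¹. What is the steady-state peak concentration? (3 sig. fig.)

15.4 ng/mL

Fraction remaining after one interval: e^(−kτ) = e^(−0.04850 × 11.0) = 0.5865
R = 1 / (1 − 0.5865) = 2.419
Css,max = 6.38 × 2.419 ≈ 15.4 ng/mL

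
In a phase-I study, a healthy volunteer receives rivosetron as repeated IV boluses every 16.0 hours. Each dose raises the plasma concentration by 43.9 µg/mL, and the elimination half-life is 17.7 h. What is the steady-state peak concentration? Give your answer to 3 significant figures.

k = ln 2 / 17.7 = 0.03916 h⁻¹
Fraction remaining after one interval: e^(−kτ) = e^(−0.03916 × 16.0) = 0.5344
R = 1 / (1 − 0.5344) = 2.148
Css,max = 43.9 × 2.148 ≈ 94.3 µg/mL

94.3 µg/mL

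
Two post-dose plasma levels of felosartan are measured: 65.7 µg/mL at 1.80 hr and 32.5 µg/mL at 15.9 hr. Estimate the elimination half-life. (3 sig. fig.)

k = ln(C₁/C₂) / (t₂ − t₁) = ln(65.7/32.5) / (15.9 − 1.80)
  = 0.7039 / 14.10 = 0.04992 hr⁻¹
t½ = ln 2 / k = ln 2 / 0.04992 ≈ 13.9 hours

13.9 hours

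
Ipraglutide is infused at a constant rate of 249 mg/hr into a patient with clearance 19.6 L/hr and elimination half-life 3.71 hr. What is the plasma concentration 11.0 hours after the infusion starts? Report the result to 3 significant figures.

Css = rate / CL = 249 / 19.6 = 12.70 mg/L
k = ln 2 / 3.71 = 0.1868 hr⁻¹
C(t) = Css (1 − e^(−kt)) = 12.70 × (1 − e^(−2.055)) = 12.70 × 0.8719 ≈ 11.1 mg/L

11.1 mg/L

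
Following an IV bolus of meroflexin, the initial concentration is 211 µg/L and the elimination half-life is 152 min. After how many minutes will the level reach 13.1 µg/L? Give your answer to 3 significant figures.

609 minutes

k = ln 2 / 152 = 0.004560 min⁻¹
C(t) = C₀ e^(−kt)  ⇒  t = ln(C₀/C) / k
t = ln(211/13.1) / 0.004560 = 2.779 / 0.004560 ≈ 609 minutes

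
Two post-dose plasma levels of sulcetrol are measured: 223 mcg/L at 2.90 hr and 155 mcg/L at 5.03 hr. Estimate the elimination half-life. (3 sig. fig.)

4.06 hours

k = ln(C₁/C₂) / (t₂ − t₁) = ln(223/155) / (5.03 − 2.90)
  = 0.3637 / 2.130 = 0.1708 hr⁻¹
t½ = ln 2 / k = ln 2 / 0.1708 ≈ 4.06 hours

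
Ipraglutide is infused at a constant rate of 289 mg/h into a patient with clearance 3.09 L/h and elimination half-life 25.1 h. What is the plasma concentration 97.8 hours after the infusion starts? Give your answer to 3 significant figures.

87.2 mg/L

Css = rate / CL = 289 / 3.09 = 93.53 mg/L
k = ln 2 / 25.1 = 0.02762 h⁻¹
C(t) = Css (1 − e^(−kt)) = 93.53 × (1 − e^(−2.701)) = 93.53 × 0.9328 ≈ 87.2 mg/L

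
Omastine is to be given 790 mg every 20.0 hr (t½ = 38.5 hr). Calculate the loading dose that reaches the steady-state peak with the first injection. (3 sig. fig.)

2610 mg

k = ln 2 / 38.5 = 0.01800 hr⁻¹
Accumulation ratio R = 1 / (1 − e^(−kτ)) = 1 / (1 − e^(−0.01800×20.0)) = 1 / (1 − 0.6976) = 3.307
Loading dose = maintenance dose × R = 790 × 3.307 ≈ 2610 mg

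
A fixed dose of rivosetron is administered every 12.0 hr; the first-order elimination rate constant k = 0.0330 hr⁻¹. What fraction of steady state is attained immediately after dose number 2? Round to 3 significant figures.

f_n = 1 − e^(−nkτ) = 1 − e^(−2 × 0.03300 × 12.0) = 1 − e^(−0.7920) = 1 − 0.4529 ≈ 0.547

0.547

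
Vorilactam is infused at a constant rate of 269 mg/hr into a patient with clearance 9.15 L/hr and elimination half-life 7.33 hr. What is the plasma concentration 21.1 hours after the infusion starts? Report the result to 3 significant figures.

25.4 µg/mL

Css = rate / CL = 269 / 9.15 = 29.40 µg/mL
k = ln 2 / 7.33 = 0.09456 hr⁻¹
C(t) = Css (1 − e^(−kt)) = 29.40 × (1 − e^(−1.995)) = 29.40 × 0.8640 ≈ 25.4 µg/mL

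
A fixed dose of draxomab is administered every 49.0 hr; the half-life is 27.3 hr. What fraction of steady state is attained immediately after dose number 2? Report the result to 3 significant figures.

k = ln 2 / 27.3 = 0.02539 hr⁻¹
f_n = 1 − e^(−nkτ) = 1 − e^(−2 × 0.02539 × 49.0) = 1 − e^(−2.488) = 1 − 0.08306 ≈ 0.917

0.917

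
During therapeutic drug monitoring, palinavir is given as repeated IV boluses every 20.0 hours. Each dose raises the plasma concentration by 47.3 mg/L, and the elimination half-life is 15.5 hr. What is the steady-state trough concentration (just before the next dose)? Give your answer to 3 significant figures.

k = ln 2 / 15.5 = 0.04472 hr⁻¹
Fraction remaining after one interval: e^(−kτ) = e^(−0.04472 × 20.0) = 0.4089
R = 1 / (1 − 0.4089) = 1.692
Css,max = 47.3 × 1.692 = 80.01 mg/L
Css,min = Css,max × e^(−kτ) = 80.01 × 0.4089 ≈ 32.7 mg/L

32.7 mg/L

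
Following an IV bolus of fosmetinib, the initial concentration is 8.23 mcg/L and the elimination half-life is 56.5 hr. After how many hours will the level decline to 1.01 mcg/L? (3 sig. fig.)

171 hours

k = ln 2 / 56.5 = 0.01227 hr⁻¹
C(t) = C₀ e^(−kt)  ⇒  t = ln(C₀/C) / k
t = ln(8.23/1.01) / 0.01227 = 2.098 / 0.01227 ≈ 171 hours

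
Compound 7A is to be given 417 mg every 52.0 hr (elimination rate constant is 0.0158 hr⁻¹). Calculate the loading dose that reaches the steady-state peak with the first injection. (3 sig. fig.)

744 mg

Accumulation ratio R = 1 / (1 − e^(−kτ)) = 1 / (1 − e^(−0.01580×52.0)) = 1 / (1 − 0.4397) = 1.785
Loading dose = maintenance dose × R = 417 × 1.785 ≈ 744 mg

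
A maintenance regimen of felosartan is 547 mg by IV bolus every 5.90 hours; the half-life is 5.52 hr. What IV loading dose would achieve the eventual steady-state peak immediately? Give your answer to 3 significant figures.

k = ln 2 / 5.52 = 0.1256 hr⁻¹
Accumulation ratio R = 1 / (1 − e^(−kτ)) = 1 / (1 − e^(−0.1256×5.90)) = 1 / (1 − 0.4767) = 1.911
Loading dose = maintenance dose × R = 547 × 1.911 ≈ 1050 mg

1050 mg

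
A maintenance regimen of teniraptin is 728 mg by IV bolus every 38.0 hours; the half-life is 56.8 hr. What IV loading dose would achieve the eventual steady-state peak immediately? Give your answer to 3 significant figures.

k = ln 2 / 56.8 = 0.01220 hr⁻¹
Accumulation ratio R = 1 / (1 − e^(−kτ)) = 1 / (1 − e^(−0.01220×38.0)) = 1 / (1 − 0.6289) = 2.695
Loading dose = maintenance dose × R = 728 × 2.695 ≈ 1960 mg

1960 mg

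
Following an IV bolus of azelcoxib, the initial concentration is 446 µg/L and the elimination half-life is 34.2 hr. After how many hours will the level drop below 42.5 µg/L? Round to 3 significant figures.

k = ln 2 / 34.2 = 0.02027 hr⁻¹
C(t) = C₀ e^(−kt)  ⇒  t = ln(C₀/C) / k
t = ln(446/42.5) / 0.02027 = 2.351 / 0.02027 ≈ 116 hours

116 hours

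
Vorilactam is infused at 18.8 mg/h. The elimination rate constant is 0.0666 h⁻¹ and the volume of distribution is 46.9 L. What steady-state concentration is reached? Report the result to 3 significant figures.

CL = k · V = 0.0666 × 46.9 = 3.124 L/h
Css = rate / CL = 18.8 / 3.124 ≈ 6.02 µg/mL

6.02 µg/mL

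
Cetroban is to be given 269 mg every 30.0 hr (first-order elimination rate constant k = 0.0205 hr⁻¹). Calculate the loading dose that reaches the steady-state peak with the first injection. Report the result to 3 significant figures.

586 mg

Accumulation ratio R = 1 / (1 − e^(−kτ)) = 1 / (1 − e^(−0.02050×30.0)) = 1 / (1 − 0.5406) = 2.177
Loading dose = maintenance dose × R = 269 × 2.177 ≈ 586 mg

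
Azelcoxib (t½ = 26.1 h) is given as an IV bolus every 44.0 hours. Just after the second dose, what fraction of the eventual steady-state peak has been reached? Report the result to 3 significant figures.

k = ln 2 / 26.1 = 0.02656 h⁻¹
f_n = 1 − e^(−nkτ) = 1 − e^(−2 × 0.02656 × 44.0) = 1 − e^(−2.337) = 1 − 0.09661 ≈ 0.903

0.903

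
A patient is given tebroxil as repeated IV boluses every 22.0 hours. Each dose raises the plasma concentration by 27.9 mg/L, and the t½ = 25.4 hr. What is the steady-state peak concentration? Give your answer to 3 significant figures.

k = ln 2 / 25.4 = 0.02729 hr⁻¹
Fraction remaining after one interval: e^(−kτ) = e^(−0.02729 × 22.0) = 0.5486
R = 1 / (1 − 0.5486) = 2.215
Css,max = 27.9 × 2.215 ≈ 61.8 mg/L

61.8 mg/L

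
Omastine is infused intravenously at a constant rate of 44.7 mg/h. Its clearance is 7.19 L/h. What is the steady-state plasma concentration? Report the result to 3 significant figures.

6.22 mg/L

Css = infusion rate / CL = 44.7 / 7.19 ≈ 6.22 mg/L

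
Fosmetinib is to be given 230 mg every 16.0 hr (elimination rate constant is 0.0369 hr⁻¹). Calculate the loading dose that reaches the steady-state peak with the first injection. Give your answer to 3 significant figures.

Accumulation ratio R = 1 / (1 − e^(−kτ)) = 1 / (1 − e^(−0.03690×16.0)) = 1 / (1 − 0.5541) = 2.243
Loading dose = maintenance dose × R = 230 × 2.243 ≈ 516 mg

516 mg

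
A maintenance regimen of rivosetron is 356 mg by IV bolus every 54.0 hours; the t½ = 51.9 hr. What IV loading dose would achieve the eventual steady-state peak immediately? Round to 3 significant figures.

693 mg

k = ln 2 / 51.9 = 0.01336 hr⁻¹
Accumulation ratio R = 1 / (1 − e^(−kτ)) = 1 / (1 − e^(−0.01336×54.0)) = 1 / (1 − 0.4862) = 1.946
Loading dose = maintenance dose × R = 356 × 1.946 ≈ 693 mg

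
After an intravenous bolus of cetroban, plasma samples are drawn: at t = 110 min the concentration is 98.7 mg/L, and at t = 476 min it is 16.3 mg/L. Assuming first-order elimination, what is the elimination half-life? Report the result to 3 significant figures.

k = ln(C₁/C₂) / (t₂ − t₁) = ln(98.7/16.3) / (476 − 110)
  = 1.801 / 366.0 = 0.004921 min⁻¹
t½ = ln 2 / k = ln 2 / 0.004921 ≈ 141 minutes

141 minutes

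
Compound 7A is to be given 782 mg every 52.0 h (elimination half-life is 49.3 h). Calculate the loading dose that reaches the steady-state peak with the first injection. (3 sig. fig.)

k = ln 2 / 49.3 = 0.01406 h⁻¹
Accumulation ratio R = 1 / (1 − e^(−kτ)) = 1 / (1 − e^(−0.01406×52.0)) = 1 / (1 − 0.4814) = 1.928
Loading dose = maintenance dose × R = 782 × 1.928 ≈ 1510 mg

1510 mg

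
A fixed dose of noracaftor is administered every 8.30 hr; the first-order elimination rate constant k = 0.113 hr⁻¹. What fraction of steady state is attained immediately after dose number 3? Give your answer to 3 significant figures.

f_n = 1 − e^(−nkτ) = 1 − e^(−3 × 0.1130 × 8.30) = 1 − e^(−2.814) = 1 − 0.05998 ≈ 0.940

0.940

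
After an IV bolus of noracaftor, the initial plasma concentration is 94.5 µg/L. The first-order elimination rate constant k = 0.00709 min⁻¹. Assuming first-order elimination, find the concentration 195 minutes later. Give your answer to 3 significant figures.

C(t) = C₀ e^(−kt) = 94.5 × e^(−0.007090 × 195) = 94.5 × e^(−1.383) = 94.5 × 0.2509 ≈ 23.7 µg/L

23.7 µg/L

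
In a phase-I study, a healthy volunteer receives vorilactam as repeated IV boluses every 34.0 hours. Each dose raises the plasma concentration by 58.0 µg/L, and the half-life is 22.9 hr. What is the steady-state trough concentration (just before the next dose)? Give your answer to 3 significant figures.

32.2 µg/L

k = ln 2 / 22.9 = 0.03027 hr⁻¹
Fraction remaining after one interval: e^(−kτ) = e^(−0.03027 × 34.0) = 0.3573
R = 1 / (1 − 0.3573) = 1.556
Css,max = 58.0 × 1.556 = 90.25 µg/L
Css,min = Css,max × e^(−kτ) = 90.25 × 0.3573 ≈ 32.2 µg/L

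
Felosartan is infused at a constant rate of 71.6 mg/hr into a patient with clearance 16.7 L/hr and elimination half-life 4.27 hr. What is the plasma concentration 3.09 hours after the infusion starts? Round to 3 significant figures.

1.69 µg/mL

Css = rate / CL = 71.6 / 16.7 = 4.287 µg/mL
k = ln 2 / 4.27 = 0.1623 hr⁻¹
C(t) = Css (1 − e^(−kt)) = 4.287 × (1 − e^(−0.5016)) = 4.287 × 0.3944 ≈ 1.69 µg/mL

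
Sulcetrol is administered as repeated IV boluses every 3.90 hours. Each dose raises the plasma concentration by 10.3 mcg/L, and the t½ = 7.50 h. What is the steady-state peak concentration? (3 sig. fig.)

34.0 mcg/L

k = ln 2 / 7.50 = 0.09242 h⁻¹
Fraction remaining after one interval: e^(−kτ) = e^(−0.09242 × 3.90) = 0.6974
R = 1 / (1 − 0.6974) = 3.304
Css,max = 10.3 × 3.304 ≈ 34.0 mcg/L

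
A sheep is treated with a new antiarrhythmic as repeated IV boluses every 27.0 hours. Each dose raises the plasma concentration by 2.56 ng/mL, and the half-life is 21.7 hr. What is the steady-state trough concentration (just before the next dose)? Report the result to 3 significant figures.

k = ln 2 / 21.7 = 0.03194 hr⁻¹
Fraction remaining after one interval: e^(−kτ) = e^(−0.03194 × 27.0) = 0.4221
R = 1 / (1 − 0.4221) = 1.730
Css,max = 2.56 × 1.730 = 4.430 ng/mL
Css,min = Css,max × e^(−kτ) = 4.430 × 0.4221 ≈ 1.87 ng/mL

1.87 ng/mL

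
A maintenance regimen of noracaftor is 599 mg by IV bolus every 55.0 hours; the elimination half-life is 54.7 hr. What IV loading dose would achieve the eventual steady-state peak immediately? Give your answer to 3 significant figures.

1190 mg

k = ln 2 / 54.7 = 0.01267 hr⁻¹
Accumulation ratio R = 1 / (1 − e^(−kτ)) = 1 / (1 − e^(−0.01267×55.0)) = 1 / (1 − 0.4981) = 1.992
Loading dose = maintenance dose × R = 599 × 1.992 ≈ 1190 mg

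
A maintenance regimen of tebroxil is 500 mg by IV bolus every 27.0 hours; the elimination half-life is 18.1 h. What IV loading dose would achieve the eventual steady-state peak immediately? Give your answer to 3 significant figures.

k = ln 2 / 18.1 = 0.03830 h⁻¹
Accumulation ratio R = 1 / (1 − e^(−kτ)) = 1 / (1 − e^(−0.03830×27.0)) = 1 / (1 − 0.3556) = 1.552
Loading dose = maintenance dose × R = 500 × 1.552 ≈ 776 mg

776 mg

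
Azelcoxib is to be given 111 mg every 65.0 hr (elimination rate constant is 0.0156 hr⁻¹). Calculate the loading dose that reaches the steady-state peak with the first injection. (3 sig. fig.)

174 mg

Accumulation ratio R = 1 / (1 − e^(−kτ)) = 1 / (1 − e^(−0.01560×65.0)) = 1 / (1 − 0.3628) = 1.569
Loading dose = maintenance dose × R = 111 × 1.569 ≈ 174 mg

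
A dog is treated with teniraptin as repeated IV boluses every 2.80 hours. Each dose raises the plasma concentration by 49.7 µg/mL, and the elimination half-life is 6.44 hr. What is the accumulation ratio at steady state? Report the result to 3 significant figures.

3.84

k = ln 2 / 6.44 = 0.1076 hr⁻¹
Fraction remaining after one interval: e^(−kτ) = e^(−0.1076 × 2.80) = 0.7398
R = 1 / (1 − 0.7398) = 1 / 0.2602 ≈ 3.84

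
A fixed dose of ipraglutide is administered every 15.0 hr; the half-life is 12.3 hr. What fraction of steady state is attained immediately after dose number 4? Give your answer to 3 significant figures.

k = ln 2 / 12.3 = 0.05635 hr⁻¹
f_n = 1 − e^(−nkτ) = 1 − e^(−4 × 0.05635 × 15.0) = 1 − e^(−3.381) = 1 − 0.03401 ≈ 0.966

0.966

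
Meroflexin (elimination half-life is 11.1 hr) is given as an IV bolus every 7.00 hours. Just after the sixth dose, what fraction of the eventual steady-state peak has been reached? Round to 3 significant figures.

0.927

k = ln 2 / 11.1 = 0.06245 hr⁻¹
f_n = 1 − e^(−nkτ) = 1 − e^(−6 × 0.06245 × 7.00) = 1 − e^(−2.623) = 1 − 0.07261 ≈ 0.927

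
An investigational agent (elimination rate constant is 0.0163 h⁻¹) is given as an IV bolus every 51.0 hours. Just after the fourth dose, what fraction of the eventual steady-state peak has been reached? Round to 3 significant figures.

f_n = 1 − e^(−nkτ) = 1 − e^(−4 × 0.01630 × 51.0) = 1 − e^(−3.325) = 1 − 0.03597 ≈ 0.964

0.964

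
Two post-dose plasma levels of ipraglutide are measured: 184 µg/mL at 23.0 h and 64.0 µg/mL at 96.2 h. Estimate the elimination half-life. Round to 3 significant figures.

48.0 hours

k = ln(C₁/C₂) / (t₂ − t₁) = ln(184/64.0) / (96.2 − 23.0)
  = 1.056 / 73.20 = 0.01443 h⁻¹
t½ = ln 2 / k = ln 2 / 0.01443 ≈ 48.0 hours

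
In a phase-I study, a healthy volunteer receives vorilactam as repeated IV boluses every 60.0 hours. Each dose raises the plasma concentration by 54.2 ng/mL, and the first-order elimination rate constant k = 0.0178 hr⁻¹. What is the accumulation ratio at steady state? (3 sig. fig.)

1.52

Fraction remaining after one interval: e^(−kτ) = e^(−0.01780 × 60.0) = 0.3437
R = 1 / (1 − 0.3437) = 1 / 0.6563 ≈ 1.52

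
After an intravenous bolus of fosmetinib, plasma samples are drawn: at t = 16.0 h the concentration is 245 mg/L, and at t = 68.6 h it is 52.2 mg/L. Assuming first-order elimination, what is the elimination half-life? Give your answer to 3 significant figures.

k = ln(C₁/C₂) / (t₂ − t₁) = ln(245/52.2) / (68.6 − 16.0)
  = 1.546 / 52.60 = 0.02939 h⁻¹
t½ = ln 2 / k = ln 2 / 0.02939 ≈ 23.6 hours

23.6 hours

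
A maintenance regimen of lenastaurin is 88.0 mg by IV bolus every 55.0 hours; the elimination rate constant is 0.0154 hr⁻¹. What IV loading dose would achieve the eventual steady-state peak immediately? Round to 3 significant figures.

Accumulation ratio R = 1 / (1 − e^(−kτ)) = 1 / (1 − e^(−0.01540×55.0)) = 1 / (1 − 0.4287) = 1.750
Loading dose = maintenance dose × R = 88.0 × 1.750 ≈ 154 mg

154 mg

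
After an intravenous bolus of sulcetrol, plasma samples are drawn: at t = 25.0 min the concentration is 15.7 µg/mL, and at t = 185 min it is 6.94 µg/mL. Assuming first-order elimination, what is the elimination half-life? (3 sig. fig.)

136 minutes

k = ln(C₁/C₂) / (t₂ − t₁) = ln(15.7/6.94) / (185 − 25.0)
  = 0.8164 / 160.0 = 0.005102 min⁻¹
t½ = ln 2 / k = ln 2 / 0.005102 ≈ 136 minutes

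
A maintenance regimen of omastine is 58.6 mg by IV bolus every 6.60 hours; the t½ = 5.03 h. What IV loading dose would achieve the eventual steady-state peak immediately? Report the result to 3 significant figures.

k = ln 2 / 5.03 = 0.1378 h⁻¹
Accumulation ratio R = 1 / (1 − e^(−kτ)) = 1 / (1 − e^(−0.1378×6.60)) = 1 / (1 − 0.4027) = 1.674
Loading dose = maintenance dose × R = 58.6 × 1.674 ≈ 98.1 mg

98.1 mg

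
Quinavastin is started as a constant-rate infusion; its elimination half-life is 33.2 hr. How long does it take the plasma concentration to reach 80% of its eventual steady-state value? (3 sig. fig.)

k = ln 2 / 33.2 = 0.02088 hr⁻¹
f = 1 − e^(−kt)  ⇒  t = −ln(1 − f) / k
t = −ln(1 − 0.8) / 0.02088 = 1.609 / 0.02088 ≈ 77.1 hours

77.1 hours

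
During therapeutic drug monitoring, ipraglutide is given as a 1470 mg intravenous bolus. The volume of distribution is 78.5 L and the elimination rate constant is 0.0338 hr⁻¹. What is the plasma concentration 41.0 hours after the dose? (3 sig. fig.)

C₀ = dose / V = 1470 / 78.5 = 18.73 µg/mL
C(t) = C₀ e^(−kt) = 18.73 × e^(−0.03380 × 41.0) = 18.73 × e^(−1.386) = 18.73 × 0.2501 ≈ 4.68 µg/mL

4.68 µg/mL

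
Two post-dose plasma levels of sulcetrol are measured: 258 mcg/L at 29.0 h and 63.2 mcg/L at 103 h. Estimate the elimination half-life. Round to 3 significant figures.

k = ln(C₁/C₂) / (t₂ − t₁) = ln(258/63.2) / (103 − 29.0)
  = 1.407 / 74.00 = 0.01901 h⁻¹
t½ = ln 2 / k = ln 2 / 0.01901 ≈ 36.5 hours

36.5 hours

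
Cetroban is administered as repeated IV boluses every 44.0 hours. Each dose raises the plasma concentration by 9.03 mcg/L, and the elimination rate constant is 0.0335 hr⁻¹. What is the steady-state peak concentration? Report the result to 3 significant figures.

Fraction remaining after one interval: e^(−kτ) = e^(−0.03350 × 44.0) = 0.2290
R = 1 / (1 − 0.2290) = 1.297
Css,max = 9.03 × 1.297 ≈ 11.7 mcg/L

11.7 mcg/L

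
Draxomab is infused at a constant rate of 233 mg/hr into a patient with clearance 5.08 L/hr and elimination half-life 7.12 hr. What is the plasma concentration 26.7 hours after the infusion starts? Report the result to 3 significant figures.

Css = rate / CL = 233 / 5.08 = 45.87 mg/L
k = ln 2 / 7.12 = 0.09735 hr⁻¹
C(t) = Css (1 − e^(−kt)) = 45.87 × (1 − e^(−2.599)) = 45.87 × 0.9257 ≈ 42.5 mg/L

42.5 mg/L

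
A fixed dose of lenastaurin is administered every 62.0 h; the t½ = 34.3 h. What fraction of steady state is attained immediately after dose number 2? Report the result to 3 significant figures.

k = ln 2 / 34.3 = 0.02021 h⁻¹
f_n = 1 − e^(−nkτ) = 1 − e^(−2 × 0.02021 × 62.0) = 1 − e^(−2.506) = 1 − 0.08161 ≈ 0.918

0.918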